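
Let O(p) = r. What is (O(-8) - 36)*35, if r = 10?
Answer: -910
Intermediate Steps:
O(p) = 10
(O(-8) - 36)*35 = (10 - 36)*35 = -26*35 = -910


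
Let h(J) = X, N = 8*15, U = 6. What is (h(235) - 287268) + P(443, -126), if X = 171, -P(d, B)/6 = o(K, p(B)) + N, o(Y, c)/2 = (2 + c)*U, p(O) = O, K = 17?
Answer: -278889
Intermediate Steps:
o(Y, c) = 24 + 12*c (o(Y, c) = 2*((2 + c)*6) = 2*(12 + 6*c) = 24 + 12*c)
N = 120
P(d, B) = -864 - 72*B (P(d, B) = -6*((24 + 12*B) + 120) = -6*(144 + 12*B) = -864 - 72*B)
h(J) = 171
(h(235) - 287268) + P(443, -126) = (171 - 287268) + (-864 - 72*(-126)) = -287097 + (-864 + 9072) = -287097 + 8208 = -278889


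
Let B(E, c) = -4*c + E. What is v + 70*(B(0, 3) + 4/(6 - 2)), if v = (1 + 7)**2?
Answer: -706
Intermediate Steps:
v = 64 (v = 8**2 = 64)
B(E, c) = E - 4*c
v + 70*(B(0, 3) + 4/(6 - 2)) = 64 + 70*((0 - 4*3) + 4/(6 - 2)) = 64 + 70*((0 - 12) + 4/4) = 64 + 70*(-12 + (1/4)*4) = 64 + 70*(-12 + 1) = 64 + 70*(-11) = 64 - 770 = -706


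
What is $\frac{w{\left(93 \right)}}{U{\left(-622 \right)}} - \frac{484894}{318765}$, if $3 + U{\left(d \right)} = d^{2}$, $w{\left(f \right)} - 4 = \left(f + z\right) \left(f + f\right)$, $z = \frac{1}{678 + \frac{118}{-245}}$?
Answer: $- \frac{15111987710397139}{10235408826607140} \approx -1.4764$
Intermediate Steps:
$z = \frac{245}{165992}$ ($z = \frac{1}{678 + 118 \left(- \frac{1}{245}\right)} = \frac{1}{678 - \frac{118}{245}} = \frac{1}{\frac{165992}{245}} = \frac{245}{165992} \approx 0.001476$)
$w{\left(f \right)} = 4 + 2 f \left(\frac{245}{165992} + f\right)$ ($w{\left(f \right)} = 4 + \left(f + \frac{245}{165992}\right) \left(f + f\right) = 4 + \left(\frac{245}{165992} + f\right) 2 f = 4 + 2 f \left(\frac{245}{165992} + f\right)$)
$U{\left(d \right)} = -3 + d^{2}$
$\frac{w{\left(93 \right)}}{U{\left(-622 \right)}} - \frac{484894}{318765} = \frac{4 + 2 \cdot 93^{2} + \frac{245}{82996} \cdot 93}{-3 + \left(-622\right)^{2}} - \frac{484894}{318765} = \frac{4 + 2 \cdot 8649 + \frac{22785}{82996}}{-3 + 386884} - \frac{484894}{318765} = \frac{4 + 17298 + \frac{22785}{82996}}{386881} - \frac{484894}{318765} = \frac{1436019577}{82996} \cdot \frac{1}{386881} - \frac{484894}{318765} = \frac{1436019577}{32109575476} - \frac{484894}{318765} = - \frac{15111987710397139}{10235408826607140}$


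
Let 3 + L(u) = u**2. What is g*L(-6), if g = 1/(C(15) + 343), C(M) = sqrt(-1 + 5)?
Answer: 11/115 ≈ 0.095652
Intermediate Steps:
C(M) = 2 (C(M) = sqrt(4) = 2)
g = 1/345 (g = 1/(2 + 343) = 1/345 ≈ 0.0028986)
L(u) = -3 + u**2
g*L(-6) = (-3 + (-6)**2)/345 = (-3 + 36)/345 = (1/345)*33 = 11/115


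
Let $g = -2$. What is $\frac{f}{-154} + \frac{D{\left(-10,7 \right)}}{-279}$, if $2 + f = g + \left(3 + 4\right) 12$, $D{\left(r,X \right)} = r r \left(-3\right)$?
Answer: $\frac{3980}{7161} \approx 0.55579$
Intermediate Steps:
$D{\left(r,X \right)} = - 3 r^{2}$ ($D{\left(r,X \right)} = r^{2} \left(-3\right) = - 3 r^{2}$)
$f = 80$ ($f = -2 - \left(2 - \left(3 + 4\right) 12\right) = -2 + \left(-2 + 7 \cdot 12\right) = -2 + \left(-2 + 84\right) = -2 + 82 = 80$)
$\frac{f}{-154} + \frac{D{\left(-10,7 \right)}}{-279} = \frac{80}{-154} + \frac{\left(-3\right) \left(-10\right)^{2}}{-279} = 80 \left(- \frac{1}{154}\right) + \left(-3\right) 100 \left(- \frac{1}{279}\right) = - \frac{40}{77} - - \frac{100}{93} = - \frac{40}{77} + \frac{100}{93} = \frac{3980}{7161}$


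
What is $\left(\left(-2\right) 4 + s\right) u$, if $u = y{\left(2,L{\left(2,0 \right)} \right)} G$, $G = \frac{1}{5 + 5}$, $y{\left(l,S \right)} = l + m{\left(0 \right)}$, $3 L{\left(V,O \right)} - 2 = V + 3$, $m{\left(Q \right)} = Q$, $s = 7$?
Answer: $- \frac{1}{5} \approx -0.2$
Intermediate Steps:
$L{\left(V,O \right)} = \frac{5}{3} + \frac{V}{3}$ ($L{\left(V,O \right)} = \frac{2}{3} + \frac{V + 3}{3} = \frac{2}{3} + \frac{3 + V}{3} = \frac{2}{3} + \left(1 + \frac{V}{3}\right) = \frac{5}{3} + \frac{V}{3}$)
$y{\left(l,S \right)} = l$ ($y{\left(l,S \right)} = l + 0 = l$)
$G = \frac{1}{10} \approx 0.1$
$u = \frac{1}{5}$ ($u = 2 \cdot \frac{1}{10} = \frac{1}{5} \approx 0.2$)
$\left(\left(-2\right) 4 + s\right) u = \left(\left(-2\right) 4 + 7\right) \frac{1}{5} = \left(-8 + 7\right) \frac{1}{5} = \left(-1\right) \frac{1}{5} = - \frac{1}{5}$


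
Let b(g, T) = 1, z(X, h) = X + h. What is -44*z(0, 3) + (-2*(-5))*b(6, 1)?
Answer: -122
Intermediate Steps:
-44*z(0, 3) + (-2*(-5))*b(6, 1) = -44*(0 + 3) - 2*(-5)*1 = -44*3 + 10*1 = -132 + 10 = -122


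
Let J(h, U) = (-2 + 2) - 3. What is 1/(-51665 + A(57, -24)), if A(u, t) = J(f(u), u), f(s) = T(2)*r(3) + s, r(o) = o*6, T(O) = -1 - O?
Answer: -1/51668 ≈ -1.9354e-5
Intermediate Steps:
r(o) = 6*o
f(s) = -54 + s (f(s) = (-1 - 1*2)*(6*3) + s = (-1 - 2)*18 + s = -3*18 + s = -54 + s)
J(h, U) = -3 (J(h, U) = 0 - 3 = -3)
A(u, t) = -3
1/(-51665 + A(57, -24)) = 1/(-51665 - 3) = 1/(-51668) = -1/51668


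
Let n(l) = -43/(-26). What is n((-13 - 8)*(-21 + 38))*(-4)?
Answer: -86/13 ≈ -6.6154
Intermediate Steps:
n(l) = 43/26 (n(l) = -43*(-1/26) = 43/26)
n((-13 - 8)*(-21 + 38))*(-4) = (43/26)*(-4) = -86/13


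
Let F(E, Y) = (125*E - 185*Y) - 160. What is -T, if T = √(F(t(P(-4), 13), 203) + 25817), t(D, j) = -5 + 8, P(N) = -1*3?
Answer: -I*√11523 ≈ -107.35*I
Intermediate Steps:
P(N) = -3
t(D, j) = 3
F(E, Y) = -160 - 185*Y + 125*E (F(E, Y) = (-185*Y + 125*E) - 160 = -160 - 185*Y + 125*E)
T = I*√11523 (T = √((-160 - 185*203 + 125*3) + 25817) = √((-160 - 37555 + 375) + 25817) = √(-37340 + 25817) = √(-11523) = I*√11523 ≈ 107.35*I)
-T = -I*√11523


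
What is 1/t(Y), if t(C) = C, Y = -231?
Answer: -1/231 ≈ -0.0043290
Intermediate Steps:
1/t(Y) = 1/(-231) = -1/231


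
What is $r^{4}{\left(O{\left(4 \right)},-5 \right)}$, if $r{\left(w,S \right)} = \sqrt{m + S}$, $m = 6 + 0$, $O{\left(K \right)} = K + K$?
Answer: $1$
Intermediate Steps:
$O{\left(K \right)} = 2 K$
$m = 6$
$r{\left(w,S \right)} = \sqrt{6 + S}$
$r^{4}{\left(O{\left(4 \right)},-5 \right)} = \left(\sqrt{6 - 5}\right)^{4} = \left(\sqrt{1}\right)^{4} = 1^{4} = 1$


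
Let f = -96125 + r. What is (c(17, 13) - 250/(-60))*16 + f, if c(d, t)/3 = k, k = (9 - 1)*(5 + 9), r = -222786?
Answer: -940405/3 ≈ -3.1347e+5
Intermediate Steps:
k = 112 (k = 8*14 = 112)
c(d, t) = 336 (c(d, t) = 3*112 = 336)
f = -318911 (f = -96125 - 222786 = -318911)
(c(17, 13) - 250/(-60))*16 + f = (336 - 250/(-60))*16 - 318911 = (336 - 250*(-1/60))*16 - 318911 = (336 + 25/6)*16 - 318911 = (2041/6)*16 - 318911 = 16328/3 - 318911 = -940405/3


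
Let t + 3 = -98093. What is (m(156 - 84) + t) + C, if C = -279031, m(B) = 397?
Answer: -376730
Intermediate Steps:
t = -98096 (t = -3 - 98093 = -98096)
(m(156 - 84) + t) + C = (397 - 98096) - 279031 = -97699 - 279031 = -376730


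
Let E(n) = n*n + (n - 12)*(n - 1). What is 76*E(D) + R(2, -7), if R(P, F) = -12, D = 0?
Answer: 900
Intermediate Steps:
E(n) = n² + (-1 + n)*(-12 + n) (E(n) = n² + (-12 + n)*(-1 + n) = n² + (-1 + n)*(-12 + n))
76*E(D) + R(2, -7) = 76*(12 - 13*0 + 2*0²) - 12 = 76*(12 + 0 + 2*0) - 12 = 76*(12 + 0 + 0) - 12 = 76*12 - 12 = 912 - 12 = 900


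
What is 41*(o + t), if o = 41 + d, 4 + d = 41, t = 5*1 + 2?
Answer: 3485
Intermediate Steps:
t = 7 (t = 5 + 2 = 7)
d = 37 (d = -4 + 41 = 37)
o = 78 (o = 41 + 37 = 78)
41*(o + t) = 41*(78 + 7) = 41*85 = 3485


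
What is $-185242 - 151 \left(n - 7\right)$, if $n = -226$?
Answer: $-150059$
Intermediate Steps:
$-185242 - 151 \left(n - 7\right) = -185242 - 151 \left(-226 - 7\right) = -185242 - -35183 = -185242 + 35183 = -150059$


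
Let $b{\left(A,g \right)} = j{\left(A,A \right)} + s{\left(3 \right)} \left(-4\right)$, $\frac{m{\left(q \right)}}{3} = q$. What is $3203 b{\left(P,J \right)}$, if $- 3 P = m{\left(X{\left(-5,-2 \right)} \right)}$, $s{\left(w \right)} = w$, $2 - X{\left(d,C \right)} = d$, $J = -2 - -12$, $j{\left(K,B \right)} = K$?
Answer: $-60857$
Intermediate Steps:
$J = 10$ ($J = -2 + 12 = 10$)
$X{\left(d,C \right)} = 2 - d$
$m{\left(q \right)} = 3 q$
$P = -7$ ($P = - \frac{3 \left(2 - -5\right)}{3} = - \frac{3 \left(2 + 5\right)}{3} = - \frac{3 \cdot 7}{3} = \left(- \frac{1}{3}\right) 21 = -7$)
$b{\left(A,g \right)} = -12 + A$ ($b{\left(A,g \right)} = A + 3 \left(-4\right) = A - 12 = -12 + A$)
$3203 b{\left(P,J \right)} = 3203 \left(-12 - 7\right) = 3203 \left(-19\right) = -60857$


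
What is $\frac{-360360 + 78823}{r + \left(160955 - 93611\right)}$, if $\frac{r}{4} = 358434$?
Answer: $- \frac{281537}{1501080} \approx -0.18756$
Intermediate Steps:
$r = 1433736$ ($r = 4 \cdot 358434 = 1433736$)
$\frac{-360360 + 78823}{r + \left(160955 - 93611\right)} = \frac{-360360 + 78823}{1433736 + \left(160955 - 93611\right)} = - \frac{281537}{1433736 + 67344} = - \frac{281537}{1501080}$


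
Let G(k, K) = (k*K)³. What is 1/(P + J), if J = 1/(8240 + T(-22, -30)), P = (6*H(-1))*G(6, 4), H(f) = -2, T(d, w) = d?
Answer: -8218/1363267583 ≈ -6.0282e-6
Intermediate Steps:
G(k, K) = K³*k³ (G(k, K) = (K*k)³ = K³*k³)
P = -165888 (P = (6*(-2))*(4³*6³) = -768*216 = -12*13824 = -165888)
J = 1/8218 (J = 1/(8240 - 22) = 1/8218 ≈ 0.00012168)
1/(P + J) = 1/(-165888 + 1/8218) = 1/(-1363267583/8218) = -8218/1363267583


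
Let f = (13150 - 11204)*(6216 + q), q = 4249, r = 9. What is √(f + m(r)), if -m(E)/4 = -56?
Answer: √20365114 ≈ 4512.8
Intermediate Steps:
m(E) = 224 (m(E) = -4*(-56) = 224)
f = 20364890 (f = (13150 - 11204)*(6216 + 4249) = 1946*10465 = 20364890)
√(f + m(r)) = √(20364890 + 224) = √20365114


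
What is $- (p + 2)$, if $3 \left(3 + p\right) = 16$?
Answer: $- \frac{13}{3} \approx -4.3333$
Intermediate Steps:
$p = \frac{7}{3}$ ($p = -3 + \frac{1}{3} \cdot 16 = -3 + \frac{16}{3} = \frac{7}{3} \approx 2.3333$)
$- (p + 2) = - (\frac{7}{3} + 2) = \left(-1\right) \frac{13}{3} = - \frac{13}{3}$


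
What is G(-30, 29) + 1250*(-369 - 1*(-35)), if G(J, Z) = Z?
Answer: -417471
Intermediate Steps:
G(-30, 29) + 1250*(-369 - 1*(-35)) = 29 + 1250*(-369 - 1*(-35)) = 29 + 1250*(-369 + 35) = 29 + 1250*(-334) = 29 - 417500 = -417471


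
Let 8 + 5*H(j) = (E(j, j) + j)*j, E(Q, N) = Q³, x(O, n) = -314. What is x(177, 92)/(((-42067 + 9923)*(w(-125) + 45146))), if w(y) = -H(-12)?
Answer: 785/3292477776 ≈ 2.3842e-7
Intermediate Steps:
H(j) = -8/5 + j*(j + j³)/5 (H(j) = -8/5 + ((j³ + j)*j)/5 = -8/5 + ((j + j³)*j)/5 = -8/5 + (j*(j + j³))/5 = -8/5 + j*(j + j³)/5)
w(y) = -20872/5 (w(y) = -(-8/5 + (⅕)*(-12)² + (⅕)*(-12)⁴) = -(-8/5 + (⅕)*144 + (⅕)*20736) = -(-8/5 + 144/5 + 20736/5) = -1*20872/5 = -20872/5)
x(177, 92)/(((-42067 + 9923)*(w(-125) + 45146))) = -314*1/((-42067 + 9923)*(-20872/5 + 45146)) = -314/((-32144*204858/5)) = -314/(-6584955552/5) = -314*(-5/6584955552) = 785/3292477776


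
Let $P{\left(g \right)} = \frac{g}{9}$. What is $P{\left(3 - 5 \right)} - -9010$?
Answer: $\frac{81088}{9} \approx 9009.8$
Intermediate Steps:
$P{\left(g \right)} = \frac{g}{9}$ ($P{\left(g \right)} = g \frac{1}{9} = \frac{g}{9}$)
$P{\left(3 - 5 \right)} - -9010 = \frac{3 - 5}{9} - -9010 = \frac{1}{9} \left(-2\right) + 9010 = - \frac{2}{9} + 9010 = \frac{81088}{9}$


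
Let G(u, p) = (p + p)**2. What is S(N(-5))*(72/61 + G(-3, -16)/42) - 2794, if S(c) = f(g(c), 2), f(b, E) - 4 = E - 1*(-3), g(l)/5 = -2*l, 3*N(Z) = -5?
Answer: -1094806/427 ≈ -2563.9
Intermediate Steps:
N(Z) = -5/3 (N(Z) = (1/3)*(-5) = -5/3)
g(l) = -10*l (g(l) = 5*(-2*l) = -10*l)
G(u, p) = 4*p**2 (G(u, p) = (2*p)**2 = 4*p**2)
f(b, E) = 7 + E (f(b, E) = 4 + (E - 1*(-3)) = 4 + (E + 3) = 4 + (3 + E) = 7 + E)
S(c) = 9 (S(c) = 7 + 2 = 9)
S(N(-5))*(72/61 + G(-3, -16)/42) - 2794 = 9*(72/61 + (4*(-16)**2)/42) - 2794 = 9*(72*(1/61) + (4*256)*(1/42)) - 2794 = 9*(72/61 + 1024*(1/42)) - 2794 = 9*(72/61 + 512/21) - 2794 = 9*(32744/1281) - 2794 = 98232/427 - 2794 = -1094806/427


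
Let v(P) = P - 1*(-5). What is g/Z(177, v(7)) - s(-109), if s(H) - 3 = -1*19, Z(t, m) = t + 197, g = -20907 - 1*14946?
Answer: -1757/22 ≈ -79.864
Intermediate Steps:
v(P) = 5 + P (v(P) = P + 5 = 5 + P)
g = -35853 (g = -20907 - 14946 = -35853)
Z(t, m) = 197 + t
s(H) = -16 (s(H) = 3 - 1*19 = 3 - 19 = -16)
g/Z(177, v(7)) - s(-109) = -35853/(197 + 177) - 1*(-16) = -35853/374 + 16 = -35853*1/374 + 16 = -2109/22 + 16 = -1757/22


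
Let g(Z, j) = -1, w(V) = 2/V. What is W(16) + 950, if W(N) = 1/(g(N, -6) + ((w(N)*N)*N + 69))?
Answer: 95001/100 ≈ 950.01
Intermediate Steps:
W(N) = 1/(68 + 2*N) (W(N) = 1/(-1 + (((2/N)*N)*N + 69)) = 1/(-1 + (2*N + 69)) = 1/(-1 + (69 + 2*N)) = 1/(68 + 2*N))
W(16) + 950 = 1/(2*(34 + 16)) + 950 = (½)/50 + 950 = (½)*(1/50) + 950 = 1/100 + 950 = 95001/100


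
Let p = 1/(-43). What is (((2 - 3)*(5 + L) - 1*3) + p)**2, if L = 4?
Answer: 267289/1849 ≈ 144.56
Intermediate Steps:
p = -1/43 ≈ -0.023256
(((2 - 3)*(5 + L) - 1*3) + p)**2 = (((2 - 3)*(5 + 4) - 1*3) - 1/43)**2 = ((-1*9 - 3) - 1/43)**2 = ((-9 - 3) - 1/43)**2 = (-12 - 1/43)**2 = (-517/43)**2 = 267289/1849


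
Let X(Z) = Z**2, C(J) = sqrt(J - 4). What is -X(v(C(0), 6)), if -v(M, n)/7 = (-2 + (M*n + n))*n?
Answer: 225792 - 169344*I ≈ 2.2579e+5 - 1.6934e+5*I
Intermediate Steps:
C(J) = sqrt(-4 + J)
v(M, n) = -7*n*(-2 + n + M*n) (v(M, n) = -7*(-2 + (M*n + n))*n = -7*(-2 + (n + M*n))*n = -7*(-2 + n + M*n)*n = -7*n*(-2 + n + M*n))
-X(v(C(0), 6)) = -(7*6*(2 - 1*6 - 1*sqrt(-4 + 0)*6))**2 = -(7*6*(2 - 6 - 1*sqrt(-4)*6))**2 = -(7*6*(2 - 6 - 1*2*I*6))**2 = -(7*6*(2 - 6 - 12*I))**2 = -(7*6*(-4 - 12*I))**2 = -(-168 - 504*I)**2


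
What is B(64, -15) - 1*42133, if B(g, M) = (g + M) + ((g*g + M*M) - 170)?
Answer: -37933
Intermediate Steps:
B(g, M) = -170 + M + g + M² + g² (B(g, M) = (M + g) + ((g² + M²) - 170) = (M + g) + ((M² + g²) - 170) = (M + g) + (-170 + M² + g²) = -170 + M + g + M² + g²)
B(64, -15) - 1*42133 = (-170 - 15 + 64 + (-15)² + 64²) - 1*42133 = (-170 - 15 + 64 + 225 + 4096) - 42133 = 4200 - 42133 = -37933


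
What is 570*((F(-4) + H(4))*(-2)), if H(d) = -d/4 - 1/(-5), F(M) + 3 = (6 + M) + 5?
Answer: -3648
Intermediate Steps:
F(M) = 8 + M (F(M) = -3 + ((6 + M) + 5) = -3 + (11 + M) = 8 + M)
H(d) = ⅕ - d/4 (H(d) = -d*(¼) - 1*(-⅕) = -d/4 + ⅕ = ⅕ - d/4)
570*((F(-4) + H(4))*(-2)) = 570*(((8 - 4) + (⅕ - ¼*4))*(-2)) = 570*((4 + (⅕ - 1))*(-2)) = 570*((4 - ⅘)*(-2)) = 570*((16/5)*(-2)) = 570*(-32/5) = -3648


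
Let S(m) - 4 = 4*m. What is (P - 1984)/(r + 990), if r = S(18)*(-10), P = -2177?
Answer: -4161/230 ≈ -18.091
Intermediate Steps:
S(m) = 4 + 4*m
r = -760 (r = (4 + 4*18)*(-10) = (4 + 72)*(-10) = 76*(-10) = -760)
(P - 1984)/(r + 990) = (-2177 - 1984)/(-760 + 990) = -4161/230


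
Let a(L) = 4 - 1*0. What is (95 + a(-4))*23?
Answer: 2277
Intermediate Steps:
a(L) = 4 (a(L) = 4 + 0 = 4)
(95 + a(-4))*23 = (95 + 4)*23 = 99*23 = 2277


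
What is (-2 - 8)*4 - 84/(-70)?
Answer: -194/5 ≈ -38.800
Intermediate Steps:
(-2 - 8)*4 - 84/(-70) = -10*4 - 1/70*(-84) = -40 + 6/5 = -194/5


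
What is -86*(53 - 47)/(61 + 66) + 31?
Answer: 3421/127 ≈ 26.937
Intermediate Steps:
-86*(53 - 47)/(61 + 66) + 31 = -516/127 + 31 = 3421/127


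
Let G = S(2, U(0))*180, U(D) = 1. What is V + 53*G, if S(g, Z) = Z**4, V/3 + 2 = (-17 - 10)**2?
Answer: 11721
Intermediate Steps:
V = 2181 (V = -6 + 3*(-17 - 10)**2 = -6 + 3*(-27)**2 = -6 + 3*729 = -6 + 2187 = 2181)
G = 180 (G = 1**4*180 = 1*180 = 180)
V + 53*G = 2181 + 53*180 = 2181 + 9540 = 11721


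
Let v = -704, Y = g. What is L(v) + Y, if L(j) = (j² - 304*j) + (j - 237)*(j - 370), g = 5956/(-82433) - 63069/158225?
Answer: 22437356937384073/13042961425 ≈ 1.7203e+6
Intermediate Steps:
g = -6141354977/13042961425 (g = 5956*(-1/82433) - 63069*1/158225 = -5956/82433 - 63069/158225 = -6141354977/13042961425 ≈ -0.47086)
Y = -6141354977/13042961425 ≈ -0.47086
L(j) = j² - 304*j + (-370 + j)*(-237 + j) (L(j) = (j² - 304*j) + (-237 + j)*(-370 + j) = (j² - 304*j) + (-370 + j)*(-237 + j) = j² - 304*j + (-370 + j)*(-237 + j))
L(v) + Y = (87690 - 911*(-704) + 2*(-704)²) - 6141354977/13042961425 = (87690 + 641344 + 2*495616) - 6141354977/13042961425 = (87690 + 641344 + 991232) - 6141354977/13042961425 = 1720266 - 6141354977/13042961425 = 22437356937384073/13042961425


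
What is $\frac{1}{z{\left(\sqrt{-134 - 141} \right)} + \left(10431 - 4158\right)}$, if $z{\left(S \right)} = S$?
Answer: $\frac{6273}{39350804} - \frac{5 i \sqrt{11}}{39350804} \approx 0.00015941 - 4.2142 \cdot 10^{-7} i$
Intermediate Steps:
$\frac{1}{z{\left(\sqrt{-134 - 141} \right)} + \left(10431 - 4158\right)} = \frac{1}{\sqrt{-134 - 141} + \left(10431 - 4158\right)} = \frac{1}{\sqrt{-275} + 6273} = \frac{1}{5 i \sqrt{11} + 6273} = \frac{1}{6273 + 5 i \sqrt{11}}$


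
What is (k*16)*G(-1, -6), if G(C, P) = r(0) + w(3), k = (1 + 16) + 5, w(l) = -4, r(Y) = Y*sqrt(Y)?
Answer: -1408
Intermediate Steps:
r(Y) = Y**(3/2)
k = 22 (k = 17 + 5 = 22)
G(C, P) = -4 (G(C, P) = 0**(3/2) - 4 = 0 - 4 = -4)
(k*16)*G(-1, -6) = (22*16)*(-4) = 352*(-4) = -1408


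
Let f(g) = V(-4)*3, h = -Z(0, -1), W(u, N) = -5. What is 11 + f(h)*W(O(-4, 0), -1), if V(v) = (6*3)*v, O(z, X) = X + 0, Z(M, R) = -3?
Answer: 1091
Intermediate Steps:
O(z, X) = X
V(v) = 18*v
h = 3 (h = -1*(-3) = 3)
f(g) = -216 (f(g) = (18*(-4))*3 = -72*3 = -216)
11 + f(h)*W(O(-4, 0), -1) = 11 - 216*(-5) = 11 + 1080 = 1091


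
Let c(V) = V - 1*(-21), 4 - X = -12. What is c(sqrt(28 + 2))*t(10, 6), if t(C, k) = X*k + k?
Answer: 2142 + 102*sqrt(30) ≈ 2700.7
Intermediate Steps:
X = 16 (X = 4 - 1*(-12) = 4 + 12 = 16)
c(V) = 21 + V (c(V) = V + 21 = 21 + V)
t(C, k) = 17*k (t(C, k) = 16*k + k = 17*k)
c(sqrt(28 + 2))*t(10, 6) = (21 + sqrt(28 + 2))*(17*6) = (21 + sqrt(30))*102 = 2142 + 102*sqrt(30)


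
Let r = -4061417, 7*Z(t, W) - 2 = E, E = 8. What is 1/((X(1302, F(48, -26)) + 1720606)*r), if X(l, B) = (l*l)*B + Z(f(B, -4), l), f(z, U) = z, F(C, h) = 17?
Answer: -7/868223440769176 ≈ -8.0624e-15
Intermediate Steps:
Z(t, W) = 10/7 (Z(t, W) = 2/7 + (⅐)*8 = 2/7 + 8/7 = 10/7)
X(l, B) = 10/7 + B*l² (X(l, B) = (l*l)*B + 10/7 = l²*B + 10/7 = B*l² + 10/7 = 10/7 + B*l²)
1/((X(1302, F(48, -26)) + 1720606)*r) = 1/(((10/7 + 17*1302²) + 1720606)*(-4061417)) = -1/4061417/((10/7 + 17*1695204) + 1720606) = -1/4061417/((10/7 + 28818468) + 1720606) = -1/4061417/(201729286/7 + 1720606) = -1/4061417/(213773528/7) = (7/213773528)*(-1/4061417) = -7/868223440769176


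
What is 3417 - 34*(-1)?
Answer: 3451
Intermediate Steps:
3417 - 34*(-1) = 3417 + 34 = 3451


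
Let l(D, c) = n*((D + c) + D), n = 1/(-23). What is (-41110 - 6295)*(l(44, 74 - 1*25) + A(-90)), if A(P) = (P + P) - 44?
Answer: 250725045/23 ≈ 1.0901e+7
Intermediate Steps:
n = -1/23 ≈ -0.043478
A(P) = -44 + 2*P (A(P) = 2*P - 44 = -44 + 2*P)
l(D, c) = -2*D/23 - c/23 (l(D, c) = -((D + c) + D)/23 = -(c + 2*D)/23 = -2*D/23 - c/23)
(-41110 - 6295)*(l(44, 74 - 1*25) + A(-90)) = (-41110 - 6295)*((-2/23*44 - (74 - 1*25)/23) + (-44 + 2*(-90))) = -47405*((-88/23 - (74 - 25)/23) + (-44 - 180)) = -47405*((-88/23 - 1/23*49) - 224) = -47405*((-88/23 - 49/23) - 224) = -47405*(-137/23 - 224) = -47405*(-5289/23) = 250725045/23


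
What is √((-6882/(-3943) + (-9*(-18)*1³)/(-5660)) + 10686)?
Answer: 3*√147866179251901970/11158690 ≈ 103.38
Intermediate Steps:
√((-6882/(-3943) + (-9*(-18)*1³)/(-5660)) + 10686) = √((-6882*(-1/3943) + (162*1)*(-1/5660)) + 10686) = √((6882/3943 + 162*(-1/5660)) + 10686) = √((6882/3943 - 81/2830) + 10686) = √(19156677/11158690 + 10686) = √(119260918017/11158690) = 3*√147866179251901970/11158690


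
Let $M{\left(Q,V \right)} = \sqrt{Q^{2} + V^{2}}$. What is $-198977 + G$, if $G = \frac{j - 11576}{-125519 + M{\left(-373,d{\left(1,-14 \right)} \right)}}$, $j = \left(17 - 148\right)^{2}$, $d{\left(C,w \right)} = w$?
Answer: $- \frac{3134859465946787}{15754880036} - \frac{27925 \sqrt{5573}}{15754880036} \approx -1.9898 \cdot 10^{5}$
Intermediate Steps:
$j = 17161$ ($j = \left(-131\right)^{2} = 17161$)
$G = \frac{5585}{-125519 + 5 \sqrt{5573}}$ ($G = \frac{17161 - 11576}{-125519 + \sqrt{\left(-373\right)^{2} + \left(-14\right)^{2}}} = \frac{5585}{-125519 + \sqrt{139129 + 196}} = \frac{5585}{-125519 + \sqrt{139325}} = \frac{5585}{-125519 + 5 \sqrt{5573}} \approx -0.044628$)
$-198977 + G = -198977 - \left(\frac{701023615}{15754880036} + \frac{27925 \sqrt{5573}}{15754880036}\right) = - \frac{3134859465946787}{15754880036} - \frac{27925 \sqrt{5573}}{15754880036}$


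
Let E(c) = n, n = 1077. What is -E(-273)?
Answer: -1077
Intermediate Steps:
E(c) = 1077
-E(-273) = -1*1077 = -1077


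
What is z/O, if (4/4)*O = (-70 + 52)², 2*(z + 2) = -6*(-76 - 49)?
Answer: 373/324 ≈ 1.1512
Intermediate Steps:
z = 373 (z = -2 + (-6*(-76 - 49))/2 = -2 + (-6*(-125))/2 = -2 + (½)*750 = -2 + 375 = 373)
O = 324 (O = (-70 + 52)² = (-18)² = 324)
z/O = 373/324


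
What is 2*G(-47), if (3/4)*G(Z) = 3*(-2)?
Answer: -16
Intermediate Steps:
G(Z) = -8 (G(Z) = 4*(3*(-2))/3 = (4/3)*(-6) = -8)
2*G(-47) = 2*(-8) = -16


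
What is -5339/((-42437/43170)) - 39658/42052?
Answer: 4845328347107/892280362 ≈ 5430.3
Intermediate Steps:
-5339/((-42437/43170)) - 39658/42052 = -5339/((-42437*1/43170)) - 39658*1/42052 = -5339/(-42437/43170) - 19829/21026 = -5339*(-43170/42437) - 19829/21026 = 230484630/42437 - 19829/21026 = 4845328347107/892280362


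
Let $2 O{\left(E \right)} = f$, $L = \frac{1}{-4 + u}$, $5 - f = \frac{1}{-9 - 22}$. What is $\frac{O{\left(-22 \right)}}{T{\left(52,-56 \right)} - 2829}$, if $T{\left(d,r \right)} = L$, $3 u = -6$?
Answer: $- \frac{468}{526225} \approx -0.00088935$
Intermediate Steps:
$u = -2$ ($u = \frac{1}{3} \left(-6\right) = -2$)
$f = \frac{156}{31}$ ($f = 5 - \frac{1}{-9 - 22} = 5 - \frac{1}{-31} = 5 - - \frac{1}{31} = 5 + \frac{1}{31} = \frac{156}{31} \approx 5.0323$)
$L = - \frac{1}{6}$ ($L = \frac{1}{-4 - 2} = \frac{1}{-6} = - \frac{1}{6} \approx -0.16667$)
$T{\left(d,r \right)} = - \frac{1}{6}$
$O{\left(E \right)} = \frac{78}{31}$ ($O{\left(E \right)} = \frac{1}{2} \cdot \frac{156}{31} = \frac{78}{31}$)
$\frac{O{\left(-22 \right)}}{T{\left(52,-56 \right)} - 2829} = \frac{1}{- \frac{1}{6} - 2829} \cdot \frac{78}{31} = \frac{1}{- \frac{16975}{6}} \cdot \frac{78}{31} = \left(- \frac{6}{16975}\right) \frac{78}{31} = - \frac{468}{526225}$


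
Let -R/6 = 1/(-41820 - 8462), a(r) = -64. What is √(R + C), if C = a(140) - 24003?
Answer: 2*I*√3803006437651/25141 ≈ 155.14*I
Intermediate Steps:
C = -24067 (C = -64 - 24003 = -24067)
R = 3/25141 (R = -6/(-41820 - 8462) = -6/(-50282) = -6*(-1/50282) = 3/25141 ≈ 0.00011933)
√(R + C) = √(3/25141 - 24067) = √(-605068444/25141) = 2*I*√3803006437651/25141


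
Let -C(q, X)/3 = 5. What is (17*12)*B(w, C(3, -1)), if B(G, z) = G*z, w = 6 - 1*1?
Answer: -15300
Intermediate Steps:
C(q, X) = -15 (C(q, X) = -3*5 = -15)
w = 5 (w = 6 - 1 = 5)
(17*12)*B(w, C(3, -1)) = (17*12)*(5*(-15)) = 204*(-75) = -15300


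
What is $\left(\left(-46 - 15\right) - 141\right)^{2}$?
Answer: $40804$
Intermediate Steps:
$\left(\left(-46 - 15\right) - 141\right)^{2} = \left(-61 - 141\right)^{2} = \left(-202\right)^{2} = 40804$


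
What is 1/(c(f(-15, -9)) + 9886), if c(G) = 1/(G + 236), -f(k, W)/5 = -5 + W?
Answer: 306/3025117 ≈ 0.00010115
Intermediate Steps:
f(k, W) = 25 - 5*W (f(k, W) = -5*(-5 + W) = 25 - 5*W)
c(G) = 1/(236 + G)
1/(c(f(-15, -9)) + 9886) = 1/(1/(236 + (25 - 5*(-9))) + 9886) = 1/(1/(236 + (25 + 45)) + 9886) = 1/(1/(236 + 70) + 9886) = 1/(1/306 + 9886) = 1/(3025117/306) = 306/3025117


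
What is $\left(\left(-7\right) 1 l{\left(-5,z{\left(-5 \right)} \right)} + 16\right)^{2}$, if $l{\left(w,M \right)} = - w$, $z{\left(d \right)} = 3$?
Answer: $361$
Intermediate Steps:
$\left(\left(-7\right) 1 l{\left(-5,z{\left(-5 \right)} \right)} + 16\right)^{2} = \left(\left(-7\right) 1 \left(\left(-1\right) \left(-5\right)\right) + 16\right)^{2} = \left(\left(-7\right) 5 + 16\right)^{2} = \left(-35 + 16\right)^{2} = \left(-19\right)^{2} = 361$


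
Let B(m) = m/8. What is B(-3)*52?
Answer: -39/2 ≈ -19.500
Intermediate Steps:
B(m) = m/8 (B(m) = m*(1/8) = m/8)
B(-3)*52 = ((1/8)*(-3))*52 = -3/8*52 = -39/2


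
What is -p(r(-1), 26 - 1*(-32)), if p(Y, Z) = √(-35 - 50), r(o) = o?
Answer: -I*√85 ≈ -9.2195*I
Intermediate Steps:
p(Y, Z) = I*√85 (p(Y, Z) = √(-85) = I*√85)
-p(r(-1), 26 - 1*(-32)) = -I*√85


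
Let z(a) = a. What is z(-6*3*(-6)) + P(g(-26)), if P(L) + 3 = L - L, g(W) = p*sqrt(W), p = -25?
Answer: 105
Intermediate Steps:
g(W) = -25*sqrt(W)
P(L) = -3 (P(L) = -3 + (L - L) = -3 + 0 = -3)
z(-6*3*(-6)) + P(g(-26)) = -6*3*(-6) - 3 = -18*(-6) - 3 = 108 - 3 = 105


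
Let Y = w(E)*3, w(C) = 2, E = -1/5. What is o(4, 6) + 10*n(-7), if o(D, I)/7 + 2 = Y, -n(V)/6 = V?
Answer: 448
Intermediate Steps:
E = -1/5 (E = -1*1/5 = -1/5 ≈ -0.20000)
n(V) = -6*V
Y = 6 (Y = 2*3 = 6)
o(D, I) = 28 (o(D, I) = -14 + 7*6 = -14 + 42 = 28)
o(4, 6) + 10*n(-7) = 28 + 10*(-6*(-7)) = 28 + 10*42 = 28 + 420 = 448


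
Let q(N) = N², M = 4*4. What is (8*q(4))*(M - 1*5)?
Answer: 1408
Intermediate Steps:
M = 16
(8*q(4))*(M - 1*5) = (8*4²)*(16 - 1*5) = (8*16)*(16 - 5) = 128*11 = 1408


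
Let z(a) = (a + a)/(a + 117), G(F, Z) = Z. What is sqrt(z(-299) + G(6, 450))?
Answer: sqrt(22211)/7 ≈ 21.290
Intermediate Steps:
z(a) = 2*a/(117 + a) (z(a) = (2*a)/(117 + a) = 2*a/(117 + a))
sqrt(z(-299) + G(6, 450)) = sqrt(2*(-299)/(117 - 299) + 450) = sqrt(2*(-299)/(-182) + 450) = sqrt(2*(-299)*(-1/182) + 450) = sqrt(23/7 + 450) = sqrt(3173/7) = sqrt(22211)/7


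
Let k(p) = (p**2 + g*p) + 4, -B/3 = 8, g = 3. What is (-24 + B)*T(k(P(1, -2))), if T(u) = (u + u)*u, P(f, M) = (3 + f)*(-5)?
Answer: -11360256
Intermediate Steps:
P(f, M) = -15 - 5*f
B = -24 (B = -3*8 = -24)
k(p) = 4 + p**2 + 3*p (k(p) = (p**2 + 3*p) + 4 = 4 + p**2 + 3*p)
T(u) = 2*u**2 (T(u) = (2*u)*u = 2*u**2)
(-24 + B)*T(k(P(1, -2))) = (-24 - 24)*(2*(4 + (-15 - 5*1)**2 + 3*(-15 - 5*1))**2) = -96*(4 + (-15 - 5)**2 + 3*(-15 - 5))**2 = -96*(4 + (-20)**2 + 3*(-20))**2 = -96*(4 + 400 - 60)**2 = -96*344**2 = -96*118336 = -48*236672 = -11360256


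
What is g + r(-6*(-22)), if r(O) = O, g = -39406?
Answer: -39274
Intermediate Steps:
g + r(-6*(-22)) = -39406 - 6*(-22) = -39406 + 132 = -39274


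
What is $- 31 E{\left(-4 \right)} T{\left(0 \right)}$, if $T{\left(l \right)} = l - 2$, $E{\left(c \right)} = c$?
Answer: $-248$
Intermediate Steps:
$T{\left(l \right)} = -2 + l$
$- 31 E{\left(-4 \right)} T{\left(0 \right)} = \left(-31\right) \left(-4\right) \left(-2 + 0\right) = 124 \left(-2\right) = -248$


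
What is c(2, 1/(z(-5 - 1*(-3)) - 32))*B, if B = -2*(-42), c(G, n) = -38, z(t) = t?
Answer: -3192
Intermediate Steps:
B = 84
c(2, 1/(z(-5 - 1*(-3)) - 32))*B = -38*84 = -3192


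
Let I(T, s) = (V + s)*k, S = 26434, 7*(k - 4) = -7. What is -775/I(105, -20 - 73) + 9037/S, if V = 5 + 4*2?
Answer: 2265523/634416 ≈ 3.5710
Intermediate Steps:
k = 3 (k = 4 + (1/7)*(-7) = 4 - 1 = 3)
V = 13 (V = 5 + 8 = 13)
I(T, s) = 39 + 3*s (I(T, s) = (13 + s)*3 = 39 + 3*s)
-775/I(105, -20 - 73) + 9037/S = -775/(39 + 3*(-20 - 73)) + 9037/26434 = -775/(39 + 3*(-93)) + 9037*(1/26434) = -775/(39 - 279) + 9037/26434 = -775/(-240) + 9037/26434 = -775*(-1/240) + 9037/26434 = 155/48 + 9037/26434 = 2265523/634416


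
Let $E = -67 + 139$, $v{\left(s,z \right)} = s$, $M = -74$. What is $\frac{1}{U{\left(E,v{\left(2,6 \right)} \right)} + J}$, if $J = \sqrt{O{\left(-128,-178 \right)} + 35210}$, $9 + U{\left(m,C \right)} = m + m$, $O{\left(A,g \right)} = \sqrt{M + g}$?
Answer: $\frac{1}{135 + \sqrt{2} \sqrt{17605 + 3 i \sqrt{7}}} \approx 0.0030994 - 4.1 \cdot 10^{-7} i$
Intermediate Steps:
$O{\left(A,g \right)} = \sqrt{-74 + g}$
$E = 72$
$U{\left(m,C \right)} = -9 + 2 m$ ($U{\left(m,C \right)} = -9 + \left(m + m\right) = -9 + 2 m$)
$J = \sqrt{35210 + 6 i \sqrt{7}}$ ($J = \sqrt{\sqrt{-74 - 178} + 35210} = \sqrt{\sqrt{-252} + 35210} = \sqrt{6 i \sqrt{7} + 35210} = \sqrt{35210 + 6 i \sqrt{7}} \approx 187.64 + 0.0423 i$)
$\frac{1}{U{\left(E,v{\left(2,6 \right)} \right)} + J} = \frac{1}{\left(-9 + 2 \cdot 72\right) + \sqrt{35210 + 6 i \sqrt{7}}} = \frac{1}{\left(-9 + 144\right) + \sqrt{35210 + 6 i \sqrt{7}}} = \frac{1}{135 + \sqrt{35210 + 6 i \sqrt{7}}}$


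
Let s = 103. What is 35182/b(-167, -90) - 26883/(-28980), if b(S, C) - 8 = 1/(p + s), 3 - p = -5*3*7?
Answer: 23908399483/5438580 ≈ 4396.1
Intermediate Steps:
p = 108 (p = 3 - (-5*3)*7 = 3 - (-15)*7 = 3 - 1*(-105) = 3 + 105 = 108)
b(S, C) = 1689/211 (b(S, C) = 8 + 1/(108 + 103) = 8 + 1/211 = 1689/211)
35182/b(-167, -90) - 26883/(-28980) = 35182/(1689/211) - 26883/(-28980) = 35182*(211/1689) - 26883*(-1/28980) = 7423402/1689 + 2987/3220 = 23908399483/5438580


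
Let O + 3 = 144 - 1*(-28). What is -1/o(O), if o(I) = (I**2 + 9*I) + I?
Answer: -1/30251 ≈ -3.3057e-5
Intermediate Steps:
O = 169 (O = -3 + (144 - 1*(-28)) = -3 + (144 + 28) = -3 + 172 = 169)
o(I) = I**2 + 10*I
-1/o(O) = -1/(169*(10 + 169)) = -1/(169*179) = -1/30251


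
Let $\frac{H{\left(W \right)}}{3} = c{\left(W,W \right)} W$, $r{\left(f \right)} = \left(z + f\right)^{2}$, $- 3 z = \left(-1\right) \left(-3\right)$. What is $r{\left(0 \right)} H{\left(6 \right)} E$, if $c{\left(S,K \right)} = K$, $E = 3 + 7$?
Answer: $1080$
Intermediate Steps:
$z = -1$ ($z = - \frac{\left(-1\right) \left(-3\right)}{3} = \left(- \frac{1}{3}\right) 3 = -1$)
$E = 10$
$r{\left(f \right)} = \left(-1 + f\right)^{2}$
$H{\left(W \right)} = 3 W^{2}$ ($H{\left(W \right)} = 3 W W = 3 W^{2}$)
$r{\left(0 \right)} H{\left(6 \right)} E = \left(-1 + 0\right)^{2} \cdot 3 \cdot 6^{2} \cdot 10 = \left(-1\right)^{2} \cdot 3 \cdot 36 \cdot 10 = 1 \cdot 108 \cdot 10 = 108 \cdot 10 = 1080$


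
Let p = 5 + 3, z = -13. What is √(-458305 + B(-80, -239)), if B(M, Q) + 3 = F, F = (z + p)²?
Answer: I*√458283 ≈ 676.97*I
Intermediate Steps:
p = 8
F = 25 (F = (-13 + 8)² = (-5)² = 25)
B(M, Q) = 22 (B(M, Q) = -3 + 25 = 22)
√(-458305 + B(-80, -239)) = √(-458305 + 22) = √(-458283) = I*√458283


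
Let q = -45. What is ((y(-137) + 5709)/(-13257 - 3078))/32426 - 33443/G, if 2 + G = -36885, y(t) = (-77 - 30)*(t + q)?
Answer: 17713116173209/19538258575770 ≈ 0.90659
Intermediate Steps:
y(t) = 4815 - 107*t (y(t) = (-77 - 30)*(t - 45) = -107*(-45 + t) = 4815 - 107*t)
G = -36887 (G = -2 - 36885 = -36887)
((y(-137) + 5709)/(-13257 - 3078))/32426 - 33443/G = (((4815 - 107*(-137)) + 5709)/(-13257 - 3078))/32426 - 33443/(-36887) = (((4815 + 14659) + 5709)/(-16335))*(1/32426) - 33443*(-1/36887) = ((19474 + 5709)*(-1/16335))*(1/32426) + 33443/36887 = (25183*(-1/16335))*(1/32426) + 33443/36887 = -25183/16335*1/32426 + 33443/36887 = -25183/529678710 + 33443/36887 = 17713116173209/19538258575770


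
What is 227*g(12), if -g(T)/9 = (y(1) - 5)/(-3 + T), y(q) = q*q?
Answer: 908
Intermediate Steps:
y(q) = q²
g(T) = 36/(-3 + T) (g(T) = -9*(1² - 5)/(-3 + T) = -9*(1 - 5)/(-3 + T) = -(-36)/(-3 + T) = 36/(-3 + T))
227*g(12) = 227*(36/(-3 + 12)) = 227*(36/9) = 227*(36*(⅑)) = 227*4 = 908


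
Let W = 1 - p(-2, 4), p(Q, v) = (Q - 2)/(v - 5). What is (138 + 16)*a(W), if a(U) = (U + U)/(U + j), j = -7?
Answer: 462/5 ≈ 92.400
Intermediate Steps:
p(Q, v) = (-2 + Q)/(-5 + v)
W = -3 (W = 1 - (-2 - 2)/(-5 + 4) = 1 - (-4)/(-1) = 1 - (-1)*(-4) = 1 - 1*4 = 1 - 4 = -3)
a(U) = 2*U/(-7 + U) (a(U) = (U + U)/(U - 7) = (2*U)/(-7 + U) = 2*U/(-7 + U))
(138 + 16)*a(W) = (138 + 16)*(2*(-3)/(-7 - 3)) = 154*(2*(-3)/(-10)) = 154*(2*(-3)*(-⅒)) = 154*(⅗) = 462/5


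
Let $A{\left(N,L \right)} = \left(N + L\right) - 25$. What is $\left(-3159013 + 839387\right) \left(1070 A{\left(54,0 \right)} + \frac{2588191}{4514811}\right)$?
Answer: $- \frac{324973046225823146}{4514811} \approx -7.1979 \cdot 10^{10}$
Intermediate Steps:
$A{\left(N,L \right)} = -25 + L + N$ ($A{\left(N,L \right)} = \left(L + N\right) - 25 = -25 + L + N$)
$\left(-3159013 + 839387\right) \left(1070 A{\left(54,0 \right)} + \frac{2588191}{4514811}\right) = \left(-3159013 + 839387\right) \left(1070 \left(-25 + 0 + 54\right) + \frac{2588191}{4514811}\right) = - 2319626 \left(1070 \cdot 29 + 2588191 \cdot \frac{1}{4514811}\right) = - 2319626 \left(31030 + \frac{2588191}{4514811}\right) = \left(-2319626\right) \frac{140097173521}{4514811} = - \frac{324973046225823146}{4514811}$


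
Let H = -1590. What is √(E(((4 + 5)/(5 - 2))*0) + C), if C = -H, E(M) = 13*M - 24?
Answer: 3*√174 ≈ 39.573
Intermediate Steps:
E(M) = -24 + 13*M
C = 1590 (C = -1*(-1590) = 1590)
√(E(((4 + 5)/(5 - 2))*0) + C) = √((-24 + 13*(((4 + 5)/(5 - 2))*0)) + 1590) = √((-24 + 13*((9/3)*0)) + 1590) = √((-24 + 13*((9*(⅓))*0)) + 1590) = √((-24 + 13*(3*0)) + 1590) = √((-24 + 13*0) + 1590) = √((-24 + 0) + 1590) = √(-24 + 1590) = √1566 = 3*√174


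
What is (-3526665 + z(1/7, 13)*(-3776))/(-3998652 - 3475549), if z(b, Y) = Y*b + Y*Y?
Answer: 29202751/52319407 ≈ 0.55816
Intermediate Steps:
z(b, Y) = Y**2 + Y*b (z(b, Y) = Y*b + Y**2 = Y**2 + Y*b)
(-3526665 + z(1/7, 13)*(-3776))/(-3998652 - 3475549) = (-3526665 + (13*(13 + 1/7))*(-3776))/(-3998652 - 3475549) = (-3526665 + (13*(13 + 1/7))*(-3776))/(-7474201) = (-3526665 + (13*(92/7))*(-3776))*(-1/7474201) = (-3526665 + (1196/7)*(-3776))*(-1/7474201) = (-3526665 - 4516096/7)*(-1/7474201) = -29202751/7*(-1/7474201) = 29202751/52319407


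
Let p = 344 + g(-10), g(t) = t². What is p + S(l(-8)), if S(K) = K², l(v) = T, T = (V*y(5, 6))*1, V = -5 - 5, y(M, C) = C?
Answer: 4044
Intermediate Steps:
V = -10
T = -60 (T = -10*6*1 = -60*1 = -60)
l(v) = -60
p = 444 (p = 344 + (-10)² = 344 + 100 = 444)
p + S(l(-8)) = 444 + (-60)² = 444 + 3600 = 4044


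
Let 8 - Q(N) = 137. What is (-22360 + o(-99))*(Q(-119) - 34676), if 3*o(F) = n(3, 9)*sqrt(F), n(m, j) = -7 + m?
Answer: 778239800 + 139220*I*sqrt(11) ≈ 7.7824e+8 + 4.6174e+5*I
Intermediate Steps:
Q(N) = -129 (Q(N) = 8 - 1*137 = 8 - 137 = -129)
o(F) = -4*sqrt(F)/3 (o(F) = ((-7 + 3)*sqrt(F))/3 = (-4*sqrt(F))/3 = -4*sqrt(F)/3)
(-22360 + o(-99))*(Q(-119) - 34676) = (-22360 - 4*I*sqrt(11))*(-129 - 34676) = (-22360 - 4*I*sqrt(11))*(-34805) = 778239800 + 139220*I*sqrt(11)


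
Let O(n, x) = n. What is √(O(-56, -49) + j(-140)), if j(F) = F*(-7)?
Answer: 2*√231 ≈ 30.397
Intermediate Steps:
j(F) = -7*F
√(O(-56, -49) + j(-140)) = √(-56 - 7*(-140)) = √(-56 + 980) = √924 = 2*√231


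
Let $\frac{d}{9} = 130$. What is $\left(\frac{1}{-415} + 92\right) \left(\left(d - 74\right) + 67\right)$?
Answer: $\frac{44402177}{415} \approx 1.0699 \cdot 10^{5}$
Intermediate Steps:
$d = 1170$ ($d = 9 \cdot 130 = 1170$)
$\left(\frac{1}{-415} + 92\right) \left(\left(d - 74\right) + 67\right) = \left(\frac{1}{-415} + 92\right) \left(\left(1170 - 74\right) + 67\right) = \left(- \frac{1}{415} + 92\right) \left(1096 + 67\right) = \frac{38179}{415} \cdot 1163 = \frac{44402177}{415}$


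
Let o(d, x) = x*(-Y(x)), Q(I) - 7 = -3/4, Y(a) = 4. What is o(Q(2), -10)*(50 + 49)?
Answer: 3960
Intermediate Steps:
Q(I) = 25/4 (Q(I) = 7 - 3/4 = 7 - 3*¼ = 7 - ¾ = 25/4)
o(d, x) = -4*x (o(d, x) = x*(-1*4) = x*(-4) = -4*x)
o(Q(2), -10)*(50 + 49) = (-4*(-10))*(50 + 49) = 40*99 = 3960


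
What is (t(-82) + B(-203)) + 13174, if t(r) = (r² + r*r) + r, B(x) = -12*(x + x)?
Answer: 31412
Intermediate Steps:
B(x) = -24*x
t(r) = r + 2*r² (t(r) = (r² + r²) + r = 2*r² + r = r + 2*r²)
(t(-82) + B(-203)) + 13174 = (-82*(1 + 2*(-82)) - 24*(-203)) + 13174 = (-82*(1 - 164) + 4872) + 13174 = (-82*(-163) + 4872) + 13174 = (13366 + 4872) + 13174 = 18238 + 13174 = 31412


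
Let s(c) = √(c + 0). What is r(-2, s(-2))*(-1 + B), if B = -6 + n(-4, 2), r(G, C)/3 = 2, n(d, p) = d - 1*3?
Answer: -84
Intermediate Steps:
s(c) = √c
n(d, p) = -3 + d (n(d, p) = d - 3 = -3 + d)
r(G, C) = 6 (r(G, C) = 3*2 = 6)
B = -13 (B = -6 + (-3 - 4) = -6 - 7 = -13)
r(-2, s(-2))*(-1 + B) = 6*(-1 - 13) = 6*(-14) = -84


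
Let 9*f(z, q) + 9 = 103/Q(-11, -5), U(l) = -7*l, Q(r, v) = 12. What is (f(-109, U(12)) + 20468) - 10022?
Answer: 1128163/108 ≈ 10446.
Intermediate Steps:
f(z, q) = -5/108 (f(z, q) = -1 + (103/12)/9 = -1 + (103*(1/12))/9 = -1 + (⅑)*(103/12) = -1 + 103/108 = -5/108)
(f(-109, U(12)) + 20468) - 10022 = (-5/108 + 20468) - 10022 = 2210539/108 - 10022 = 1128163/108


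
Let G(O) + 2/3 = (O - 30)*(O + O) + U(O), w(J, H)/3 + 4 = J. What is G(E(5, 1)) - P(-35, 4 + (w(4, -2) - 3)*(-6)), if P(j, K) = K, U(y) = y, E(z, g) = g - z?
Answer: 736/3 ≈ 245.33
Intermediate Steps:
w(J, H) = -12 + 3*J
G(O) = -⅔ + O + 2*O*(-30 + O) (G(O) = -⅔ + ((O - 30)*(O + O) + O) = -⅔ + ((-30 + O)*(2*O) + O) = -⅔ + (2*O*(-30 + O) + O) = -⅔ + (O + 2*O*(-30 + O)) = -⅔ + O + 2*O*(-30 + O))
G(E(5, 1)) - P(-35, 4 + (w(4, -2) - 3)*(-6)) = (-⅔ - 59*(1 - 1*5) + 2*(1 - 1*5)²) - (4 + ((-12 + 3*4) - 3)*(-6)) = (-⅔ - 59*(1 - 5) + 2*(1 - 5)²) - (4 + ((-12 + 12) - 3)*(-6)) = (-⅔ - 59*(-4) + 2*(-4)²) - (4 + (0 - 3)*(-6)) = (-⅔ + 236 + 2*16) - (4 - 3*(-6)) = (-⅔ + 236 + 32) - (4 + 18) = 802/3 - 1*22 = 802/3 - 22 = 736/3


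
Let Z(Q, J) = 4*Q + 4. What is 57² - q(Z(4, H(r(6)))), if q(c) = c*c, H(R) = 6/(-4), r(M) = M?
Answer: 2849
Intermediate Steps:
H(R) = -3/2 (H(R) = 6*(-¼) = -3/2)
Z(Q, J) = 4 + 4*Q
q(c) = c²
57² - q(Z(4, H(r(6)))) = 57² - (4 + 4*4)² = 3249 - (4 + 16)² = 3249 - 1*20² = 3249 - 1*400 = 3249 - 400 = 2849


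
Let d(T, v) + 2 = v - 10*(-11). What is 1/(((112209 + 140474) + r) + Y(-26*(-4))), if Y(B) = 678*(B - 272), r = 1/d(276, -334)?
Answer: 226/31364053 ≈ 7.2057e-6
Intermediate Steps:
d(T, v) = 108 + v (d(T, v) = -2 + (v - 10*(-11)) = -2 + (v + 110) = -2 + (110 + v) = 108 + v)
r = -1/226 (r = 1/(108 - 334) = 1/(-226) = -1/226 ≈ -0.0044248)
Y(B) = -184416 + 678*B (Y(B) = 678*(-272 + B) = -184416 + 678*B)
1/(((112209 + 140474) + r) + Y(-26*(-4))) = 1/(((112209 + 140474) - 1/226) + (-184416 + 678*(-26*(-4)))) = 1/((252683 - 1/226) + (-184416 + 678*104)) = 1/(57106357/226 + (-184416 + 70512)) = 1/(57106357/226 - 113904) = 1/(31364053/226) = 226/31364053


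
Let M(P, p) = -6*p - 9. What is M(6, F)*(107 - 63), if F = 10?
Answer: -3036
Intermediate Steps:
M(P, p) = -9 - 6*p
M(6, F)*(107 - 63) = (-9 - 6*10)*(107 - 63) = (-9 - 60)*44 = -69*44 = -3036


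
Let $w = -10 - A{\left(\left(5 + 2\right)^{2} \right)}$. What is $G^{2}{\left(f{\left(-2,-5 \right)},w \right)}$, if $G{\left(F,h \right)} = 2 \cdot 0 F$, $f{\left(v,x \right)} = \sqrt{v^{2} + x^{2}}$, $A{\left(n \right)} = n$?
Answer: $0$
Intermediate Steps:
$w = -59$ ($w = -10 - \left(5 + 2\right)^{2} = -10 - 7^{2} = -10 - 49 = -59$)
$G{\left(F,h \right)} = 0$ ($G{\left(F,h \right)} = 0 F = 0$)
$G^{2}{\left(f{\left(-2,-5 \right)},w \right)} = 0^{2} = 0$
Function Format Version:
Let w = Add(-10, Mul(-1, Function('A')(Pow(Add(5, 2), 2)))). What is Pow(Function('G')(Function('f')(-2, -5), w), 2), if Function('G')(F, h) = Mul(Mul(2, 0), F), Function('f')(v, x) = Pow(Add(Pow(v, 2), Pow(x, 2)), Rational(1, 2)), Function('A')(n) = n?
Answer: 0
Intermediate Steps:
w = -59 (w = Add(-10, Mul(-1, Pow(Add(5, 2), 2))) = Add(-10, Mul(-1, Pow(7, 2))) = Add(-10, Mul(-1, 49)) = Add(-10, -49) = -59)
Function('G')(F, h) = 0 (Function('G')(F, h) = Mul(0, F) = 0)
Pow(Function('G')(Function('f')(-2, -5), w), 2) = Pow(0, 2) = 0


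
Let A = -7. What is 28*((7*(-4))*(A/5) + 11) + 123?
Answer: 7643/5 ≈ 1528.6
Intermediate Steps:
28*((7*(-4))*(A/5) + 11) + 123 = 28*((7*(-4))*(-7/5) + 11) + 123 = 28*(-(-196)/5 + 11) + 123 = 28*(-28*(-7/5) + 11) + 123 = 28*(196/5 + 11) + 123 = 28*(251/5) + 123 = 7028/5 + 123 = 7643/5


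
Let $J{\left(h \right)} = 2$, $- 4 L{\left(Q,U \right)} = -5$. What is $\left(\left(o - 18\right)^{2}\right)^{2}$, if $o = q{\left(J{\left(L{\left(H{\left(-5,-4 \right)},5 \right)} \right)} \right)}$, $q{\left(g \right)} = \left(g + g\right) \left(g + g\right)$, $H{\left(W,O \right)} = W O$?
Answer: $16$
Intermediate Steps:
$H{\left(W,O \right)} = O W$
$L{\left(Q,U \right)} = \frac{5}{4}$ ($L{\left(Q,U \right)} = \left(- \frac{1}{4}\right) \left(-5\right) = \frac{5}{4}$)
$q{\left(g \right)} = 4 g^{2}$ ($q{\left(g \right)} = 2 g 2 g = 4 g^{2}$)
$o = 16$ ($o = 4 \cdot 2^{2} = 4 \cdot 4 = 16$)
$\left(\left(o - 18\right)^{2}\right)^{2} = \left(\left(16 - 18\right)^{2}\right)^{2} = \left(\left(-2\right)^{2}\right)^{2} = 4^{2} = 16$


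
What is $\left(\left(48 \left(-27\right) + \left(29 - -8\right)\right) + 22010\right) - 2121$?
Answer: $18630$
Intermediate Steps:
$\left(\left(48 \left(-27\right) + \left(29 - -8\right)\right) + 22010\right) - 2121 = \left(\left(-1296 + \left(29 + 8\right)\right) + 22010\right) - 2121 = \left(\left(-1296 + 37\right) + 22010\right) - 2121 = \left(-1259 + 22010\right) - 2121 = 20751 - 2121 = 18630$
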